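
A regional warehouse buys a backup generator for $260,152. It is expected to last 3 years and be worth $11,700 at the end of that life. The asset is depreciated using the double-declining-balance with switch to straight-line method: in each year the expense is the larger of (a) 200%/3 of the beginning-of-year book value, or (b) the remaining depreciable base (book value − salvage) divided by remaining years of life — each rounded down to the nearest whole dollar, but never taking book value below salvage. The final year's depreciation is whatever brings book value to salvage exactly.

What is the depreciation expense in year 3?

Depreciable base = $260,152 − $11,700 = $248,452.
Year 1: DB = ⌊$260,152 × 200%/3⌋ = $173,434; SL = ⌊$248,452/3⌋ = $82,817 → take DB $173,434. Book value $86,718.
Year 2: DB = ⌊$86,718 × 200%/3⌋ = $57,812; SL = ⌊$75,018/2⌋ = $37,509 → take DB $57,812. Book value $28,906.
Year 3 (final): $28,906 − $11,700 = $17,206. Book value $11,700.

$17,206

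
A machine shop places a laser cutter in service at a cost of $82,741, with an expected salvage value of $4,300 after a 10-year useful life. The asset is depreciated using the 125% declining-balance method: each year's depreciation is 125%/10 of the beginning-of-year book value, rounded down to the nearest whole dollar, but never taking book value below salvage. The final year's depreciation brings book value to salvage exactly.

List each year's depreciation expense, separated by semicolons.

$10,342; $9,049; $7,918; $6,929; $6,062; $5,305; $4,642; $4,061; $3,554; $20,579

Depreciable base = $82,741 − $4,300 = $78,441.
Year 1: ⌊$82,741 × 125%/10⌋ = $10,342. Book value $72,399.
Year 2: ⌊$72,399 × 125%/10⌋ = $9,049. Book value $63,350.
Year 3: ⌊$63,350 × 125%/10⌋ = $7,918. Book value $55,432.
Year 4: ⌊$55,432 × 125%/10⌋ = $6,929. Book value $48,503.
Year 5: ⌊$48,503 × 125%/10⌋ = $6,062. Book value $42,441.
Year 6: ⌊$42,441 × 125%/10⌋ = $5,305. Book value $37,136.
Year 7: ⌊$37,136 × 125%/10⌋ = $4,642. Book value $32,494.
Year 8: ⌊$32,494 × 125%/10⌋ = $4,061. Book value $28,433.
Year 9: ⌊$28,433 × 125%/10⌋ = $3,554. Book value $24,879.
Year 10 (final): $24,879 − $4,300 = $20,579. Book value $4,300.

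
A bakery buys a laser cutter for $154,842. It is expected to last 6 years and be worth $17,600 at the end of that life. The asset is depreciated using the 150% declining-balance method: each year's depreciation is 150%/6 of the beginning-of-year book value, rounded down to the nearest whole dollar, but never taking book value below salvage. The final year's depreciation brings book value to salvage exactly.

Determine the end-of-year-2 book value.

Depreciable base = $154,842 − $17,600 = $137,242.
Year 1: ⌊$154,842 × 150%/6⌋ = $38,710. Book value $116,132.
Year 2: ⌊$116,132 × 150%/6⌋ = $29,033. Book value $87,099.

$87,099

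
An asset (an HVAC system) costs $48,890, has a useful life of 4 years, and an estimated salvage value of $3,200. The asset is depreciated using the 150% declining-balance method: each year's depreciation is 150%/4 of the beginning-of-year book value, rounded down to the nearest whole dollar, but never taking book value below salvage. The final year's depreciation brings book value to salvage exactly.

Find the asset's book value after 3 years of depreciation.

Depreciable base = $48,890 − $3,200 = $45,690.
Year 1: ⌊$48,890 × 150%/4⌋ = $18,333. Book value $30,557.
Year 2: ⌊$30,557 × 150%/4⌋ = $11,458. Book value $19,099.
Year 3: ⌊$19,099 × 150%/4⌋ = $7,162. Book value $11,937.

$11,937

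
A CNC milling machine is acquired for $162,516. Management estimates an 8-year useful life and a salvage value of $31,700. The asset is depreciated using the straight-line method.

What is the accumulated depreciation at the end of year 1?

Depreciable base = $162,516 − $31,700 = $130,816.
Annual expense = $130,816 / 8 = $16,352.
End of year 1: book value $146,164.
Accumulated through year 1 = $162,516 − $146,164 = $16,352.

$16,352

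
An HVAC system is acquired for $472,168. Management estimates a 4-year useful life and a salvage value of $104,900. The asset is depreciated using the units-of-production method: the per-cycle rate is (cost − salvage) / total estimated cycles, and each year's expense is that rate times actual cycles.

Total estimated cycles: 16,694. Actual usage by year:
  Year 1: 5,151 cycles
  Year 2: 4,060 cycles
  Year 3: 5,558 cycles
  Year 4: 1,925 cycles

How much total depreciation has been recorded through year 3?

Depreciable base = $472,168 − $104,900 = $367,268.
Rate = $367,268 / 16,694 cycles = $22 per cycle.
Year 1: 5,151 × $22 = $113,322. Book value $358,846.
Year 2: 4,060 × $22 = $89,320. Book value $269,526.
Year 3: 5,558 × $22 = $122,276. Book value $147,250.
Accumulated through year 3 = $472,168 − $147,250 = $324,918.

$324,918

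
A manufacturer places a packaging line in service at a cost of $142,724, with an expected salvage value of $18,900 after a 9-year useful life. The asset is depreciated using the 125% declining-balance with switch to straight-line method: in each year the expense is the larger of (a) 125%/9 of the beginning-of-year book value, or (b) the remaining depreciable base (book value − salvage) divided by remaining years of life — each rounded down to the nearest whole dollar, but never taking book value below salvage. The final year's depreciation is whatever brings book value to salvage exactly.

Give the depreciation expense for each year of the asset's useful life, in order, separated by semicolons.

Depreciable base = $142,724 − $18,900 = $123,824.
Year 1: DB = ⌊$142,724 × 125%/9⌋ = $19,822; SL = ⌊$123,824/9⌋ = $13,758 → take DB $19,822. Book value $122,902.
Year 2: DB = ⌊$122,902 × 125%/9⌋ = $17,069; SL = ⌊$104,002/8⌋ = $13,000 → take DB $17,069. Book value $105,833.
Year 3: DB = ⌊$105,833 × 125%/9⌋ = $14,699; SL = ⌊$86,933/7⌋ = $12,419 → take DB $14,699. Book value $91,134.
Year 4: DB = ⌊$91,134 × 125%/9⌋ = $12,657; SL = ⌊$72,234/6⌋ = $12,039 → take DB $12,657. Book value $78,477.
Year 5: DB = ⌊$78,477 × 125%/9⌋ = $10,899; SL = ⌊$59,577/5⌋ = $11,915 → take SL $11,915. Book value $66,562.
Year 6: DB = ⌊$66,562 × 125%/9⌋ = $9,244; SL = ⌊$47,662/4⌋ = $11,915 → take SL $11,915. Book value $54,647.
Year 7: DB = ⌊$54,647 × 125%/9⌋ = $7,589; SL = ⌊$35,747/3⌋ = $11,915 → take SL $11,915. Book value $42,732.
Year 8: DB = ⌊$42,732 × 125%/9⌋ = $5,935; SL = ⌊$23,832/2⌋ = $11,916 → take SL $11,916. Book value $30,816.
Year 9 (final): $30,816 − $18,900 = $11,916. Book value $18,900.

$19,822; $17,069; $14,699; $12,657; $11,915; $11,915; $11,915; $11,916; $11,916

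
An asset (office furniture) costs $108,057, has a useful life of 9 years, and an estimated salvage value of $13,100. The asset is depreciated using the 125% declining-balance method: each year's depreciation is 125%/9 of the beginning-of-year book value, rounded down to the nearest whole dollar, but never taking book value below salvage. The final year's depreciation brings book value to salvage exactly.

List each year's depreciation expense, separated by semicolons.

Depreciable base = $108,057 − $13,100 = $94,957.
Year 1: ⌊$108,057 × 125%/9⌋ = $15,007. Book value $93,050.
Year 2: ⌊$93,050 × 125%/9⌋ = $12,923. Book value $80,127.
Year 3: ⌊$80,127 × 125%/9⌋ = $11,128. Book value $68,999.
Year 4: ⌊$68,999 × 125%/9⌋ = $9,583. Book value $59,416.
Year 5: ⌊$59,416 × 125%/9⌋ = $8,252. Book value $51,164.
Year 6: ⌊$51,164 × 125%/9⌋ = $7,106. Book value $44,058.
Year 7: ⌊$44,058 × 125%/9⌋ = $6,119. Book value $37,939.
Year 8: ⌊$37,939 × 125%/9⌋ = $5,269. Book value $32,670.
Year 9 (final): $32,670 − $13,100 = $19,570. Book value $13,100.

$15,007; $12,923; $11,128; $9,583; $8,252; $7,106; $6,119; $5,269; $19,570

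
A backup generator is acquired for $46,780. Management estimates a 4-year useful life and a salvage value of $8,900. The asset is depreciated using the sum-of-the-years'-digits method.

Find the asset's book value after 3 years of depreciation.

$12,688

Depreciable base = $46,780 − $8,900 = $37,880.
Sum of the years' digits = 4+3+2+1 = 10.
Year 1: $37,880 × 4/10 = $15,152. Book value $31,628.
Year 2: $37,880 × 3/10 = $11,364. Book value $20,264.
Year 3: $37,880 × 2/10 = $7,576. Book value $12,688.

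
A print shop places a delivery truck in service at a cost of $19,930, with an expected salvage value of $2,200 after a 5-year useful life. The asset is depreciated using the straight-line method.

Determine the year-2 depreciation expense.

$3,546

Depreciable base = $19,930 − $2,200 = $17,730.
Annual expense = $17,730 / 5 = $3,546.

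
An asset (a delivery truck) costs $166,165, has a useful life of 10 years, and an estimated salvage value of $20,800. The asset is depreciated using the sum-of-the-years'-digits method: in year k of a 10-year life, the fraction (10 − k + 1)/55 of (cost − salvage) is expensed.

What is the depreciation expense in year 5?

$15,858

Depreciable base = $166,165 − $20,800 = $145,365.
Sum of the years' digits = 10+9+8+7+6+5+4+3+2+1 = 55.
Year 1: $145,365 × 10/55 = $26,430. Book value $139,735.
Year 2: $145,365 × 9/55 = $23,787. Book value $115,948.
Year 3: $145,365 × 8/55 = $21,144. Book value $94,804.
Year 4: $145,365 × 7/55 = $18,501. Book value $76,303.
Year 5: $145,365 × 6/55 = $15,858. Book value $60,445.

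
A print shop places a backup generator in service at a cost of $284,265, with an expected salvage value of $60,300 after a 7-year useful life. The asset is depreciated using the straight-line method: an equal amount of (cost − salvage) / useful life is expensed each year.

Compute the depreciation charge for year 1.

$31,995

Depreciable base = $284,265 − $60,300 = $223,965.
Annual expense = $223,965 / 7 = $31,995.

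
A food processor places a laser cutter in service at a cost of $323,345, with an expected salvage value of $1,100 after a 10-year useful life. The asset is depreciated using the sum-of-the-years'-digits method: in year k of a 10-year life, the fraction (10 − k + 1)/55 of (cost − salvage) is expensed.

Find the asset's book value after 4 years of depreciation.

$124,139

Depreciable base = $323,345 − $1,100 = $322,245.
Sum of the years' digits = 10+9+8+7+6+5+4+3+2+1 = 55.
Year 1: $322,245 × 10/55 = $58,590. Book value $264,755.
Year 2: $322,245 × 9/55 = $52,731. Book value $212,024.
Year 3: $322,245 × 8/55 = $46,872. Book value $165,152.
Year 4: $322,245 × 7/55 = $41,013. Book value $124,139.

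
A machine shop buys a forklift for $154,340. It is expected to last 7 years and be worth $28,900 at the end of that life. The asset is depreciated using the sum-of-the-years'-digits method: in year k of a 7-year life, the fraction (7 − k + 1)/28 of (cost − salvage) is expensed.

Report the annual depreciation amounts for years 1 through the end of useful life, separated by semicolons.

Depreciable base = $154,340 − $28,900 = $125,440.
Sum of the years' digits = 7+6+5+4+3+2+1 = 28.
Year 1: $125,440 × 7/28 = $31,360. Book value $122,980.
Year 2: $125,440 × 6/28 = $26,880. Book value $96,100.
Year 3: $125,440 × 5/28 = $22,400. Book value $73,700.
Year 4: $125,440 × 4/28 = $17,920. Book value $55,780.
Year 5: $125,440 × 3/28 = $13,440. Book value $42,340.
Year 6: $125,440 × 2/28 = $8,960. Book value $33,380.
Year 7: $125,440 × 1/28 = $4,480. Book value $28,900.

$31,360; $26,880; $22,400; $17,920; $13,440; $8,960; $4,480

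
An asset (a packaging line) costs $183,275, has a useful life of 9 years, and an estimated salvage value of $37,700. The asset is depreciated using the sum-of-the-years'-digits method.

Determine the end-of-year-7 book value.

$47,405

Depreciable base = $183,275 − $37,700 = $145,575.
Sum of the years' digits = 9+8+7+6+5+4+3+2+1 = 45.
Year 1: $145,575 × 9/45 = $29,115. Book value $154,160.
Year 2: $145,575 × 8/45 = $25,880. Book value $128,280.
Year 3: $145,575 × 7/45 = $22,645. Book value $105,635.
Year 4: $145,575 × 6/45 = $19,410. Book value $86,225.
Year 5: $145,575 × 5/45 = $16,175. Book value $70,050.
Year 6: $145,575 × 4/45 = $12,940. Book value $57,110.
Year 7: $145,575 × 3/45 = $9,705. Book value $47,405.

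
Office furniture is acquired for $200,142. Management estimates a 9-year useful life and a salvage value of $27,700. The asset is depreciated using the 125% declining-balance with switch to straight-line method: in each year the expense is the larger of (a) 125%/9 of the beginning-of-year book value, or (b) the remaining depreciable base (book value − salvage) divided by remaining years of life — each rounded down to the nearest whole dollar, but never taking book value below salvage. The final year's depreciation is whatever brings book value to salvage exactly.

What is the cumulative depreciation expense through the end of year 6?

$123,032

Depreciable base = $200,142 − $27,700 = $172,442.
Year 1: DB = ⌊$200,142 × 125%/9⌋ = $27,797; SL = ⌊$172,442/9⌋ = $19,160 → take DB $27,797. Book value $172,345.
Year 2: DB = ⌊$172,345 × 125%/9⌋ = $23,936; SL = ⌊$144,645/8⌋ = $18,080 → take DB $23,936. Book value $148,409.
Year 3: DB = ⌊$148,409 × 125%/9⌋ = $20,612; SL = ⌊$120,709/7⌋ = $17,244 → take DB $20,612. Book value $127,797.
Year 4: DB = ⌊$127,797 × 125%/9⌋ = $17,749; SL = ⌊$100,097/6⌋ = $16,682 → take DB $17,749. Book value $110,048.
Year 5: DB = ⌊$110,048 × 125%/9⌋ = $15,284; SL = ⌊$82,348/5⌋ = $16,469 → take SL $16,469. Book value $93,579.
Year 6: DB = ⌊$93,579 × 125%/9⌋ = $12,997; SL = ⌊$65,879/4⌋ = $16,469 → take SL $16,469. Book value $77,110.
Accumulated through year 6 = $200,142 − $77,110 = $123,032.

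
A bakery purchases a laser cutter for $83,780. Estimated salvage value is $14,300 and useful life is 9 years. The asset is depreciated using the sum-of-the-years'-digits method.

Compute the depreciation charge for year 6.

Depreciable base = $83,780 − $14,300 = $69,480.
Sum of the years' digits = 9+8+7+6+5+4+3+2+1 = 45.
Year 1: $69,480 × 9/45 = $13,896. Book value $69,884.
Year 2: $69,480 × 8/45 = $12,352. Book value $57,532.
Year 3: $69,480 × 7/45 = $10,808. Book value $46,724.
Year 4: $69,480 × 6/45 = $9,264. Book value $37,460.
Year 5: $69,480 × 5/45 = $7,720. Book value $29,740.
Year 6: $69,480 × 4/45 = $6,176. Book value $23,564.

$6,176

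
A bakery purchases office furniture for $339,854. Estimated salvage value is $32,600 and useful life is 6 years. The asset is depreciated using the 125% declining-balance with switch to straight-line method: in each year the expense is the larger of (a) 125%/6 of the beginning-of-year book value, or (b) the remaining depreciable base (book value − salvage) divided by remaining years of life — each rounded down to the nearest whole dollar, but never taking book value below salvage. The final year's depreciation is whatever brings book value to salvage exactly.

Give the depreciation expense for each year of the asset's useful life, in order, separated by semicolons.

$70,802; $56,052; $45,100; $45,100; $45,100; $45,100

Depreciable base = $339,854 − $32,600 = $307,254.
Year 1: DB = ⌊$339,854 × 125%/6⌋ = $70,802; SL = ⌊$307,254/6⌋ = $51,209 → take DB $70,802. Book value $269,052.
Year 2: DB = ⌊$269,052 × 125%/6⌋ = $56,052; SL = ⌊$236,452/5⌋ = $47,290 → take DB $56,052. Book value $213,000.
Year 3: DB = ⌊$213,000 × 125%/6⌋ = $44,375; SL = ⌊$180,400/4⌋ = $45,100 → take SL $45,100. Book value $167,900.
Year 4: DB = ⌊$167,900 × 125%/6⌋ = $34,979; SL = ⌊$135,300/3⌋ = $45,100 → take SL $45,100. Book value $122,800.
Year 5: DB = ⌊$122,800 × 125%/6⌋ = $25,583; SL = ⌊$90,200/2⌋ = $45,100 → take SL $45,100. Book value $77,700.
Year 6 (final): $77,700 − $32,600 = $45,100. Book value $32,600.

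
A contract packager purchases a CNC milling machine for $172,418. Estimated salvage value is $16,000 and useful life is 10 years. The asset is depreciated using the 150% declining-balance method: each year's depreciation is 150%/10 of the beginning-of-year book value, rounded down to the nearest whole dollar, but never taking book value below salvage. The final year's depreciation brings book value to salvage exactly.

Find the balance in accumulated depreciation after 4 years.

Depreciable base = $172,418 − $16,000 = $156,418.
Year 1: ⌊$172,418 × 150%/10⌋ = $25,862. Book value $146,556.
Year 2: ⌊$146,556 × 150%/10⌋ = $21,983. Book value $124,573.
Year 3: ⌊$124,573 × 150%/10⌋ = $18,685. Book value $105,888.
Year 4: ⌊$105,888 × 150%/10⌋ = $15,883. Book value $90,005.
Accumulated through year 4 = $172,418 − $90,005 = $82,413.

$82,413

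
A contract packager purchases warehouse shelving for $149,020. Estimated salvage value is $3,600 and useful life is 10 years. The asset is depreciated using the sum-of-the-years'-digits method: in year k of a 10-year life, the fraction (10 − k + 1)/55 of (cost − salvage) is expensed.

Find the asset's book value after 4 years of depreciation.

Depreciable base = $149,020 − $3,600 = $145,420.
Sum of the years' digits = 10+9+8+7+6+5+4+3+2+1 = 55.
Year 1: $145,420 × 10/55 = $26,440. Book value $122,580.
Year 2: $145,420 × 9/55 = $23,796. Book value $98,784.
Year 3: $145,420 × 8/55 = $21,152. Book value $77,632.
Year 4: $145,420 × 7/55 = $18,508. Book value $59,124.

$59,124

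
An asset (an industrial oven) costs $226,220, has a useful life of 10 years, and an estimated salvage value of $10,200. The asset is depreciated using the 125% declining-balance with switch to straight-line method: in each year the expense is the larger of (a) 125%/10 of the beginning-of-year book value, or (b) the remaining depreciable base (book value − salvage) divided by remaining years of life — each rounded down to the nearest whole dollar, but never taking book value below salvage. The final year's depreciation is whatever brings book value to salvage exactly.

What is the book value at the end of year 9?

$30,393

Depreciable base = $226,220 − $10,200 = $216,020.
Year 1: DB = ⌊$226,220 × 125%/10⌋ = $28,277; SL = ⌊$216,020/10⌋ = $21,602 → take DB $28,277. Book value $197,943.
Year 2: DB = ⌊$197,943 × 125%/10⌋ = $24,742; SL = ⌊$187,743/9⌋ = $20,860 → take DB $24,742. Book value $173,201.
Year 3: DB = ⌊$173,201 × 125%/10⌋ = $21,650; SL = ⌊$163,001/8⌋ = $20,375 → take DB $21,650. Book value $151,551.
Year 4: DB = ⌊$151,551 × 125%/10⌋ = $18,943; SL = ⌊$141,351/7⌋ = $20,193 → take SL $20,193. Book value $131,358.
Year 5: DB = ⌊$131,358 × 125%/10⌋ = $16,419; SL = ⌊$121,158/6⌋ = $20,193 → take SL $20,193. Book value $111,165.
Year 6: DB = ⌊$111,165 × 125%/10⌋ = $13,895; SL = ⌊$100,965/5⌋ = $20,193 → take SL $20,193. Book value $90,972.
Year 7: DB = ⌊$90,972 × 125%/10⌋ = $11,371; SL = ⌊$80,772/4⌋ = $20,193 → take SL $20,193. Book value $70,779.
Year 8: DB = ⌊$70,779 × 125%/10⌋ = $8,847; SL = ⌊$60,579/3⌋ = $20,193 → take SL $20,193. Book value $50,586.
Year 9: DB = ⌊$50,586 × 125%/10⌋ = $6,323; SL = ⌊$40,386/2⌋ = $20,193 → take SL $20,193. Book value $30,393.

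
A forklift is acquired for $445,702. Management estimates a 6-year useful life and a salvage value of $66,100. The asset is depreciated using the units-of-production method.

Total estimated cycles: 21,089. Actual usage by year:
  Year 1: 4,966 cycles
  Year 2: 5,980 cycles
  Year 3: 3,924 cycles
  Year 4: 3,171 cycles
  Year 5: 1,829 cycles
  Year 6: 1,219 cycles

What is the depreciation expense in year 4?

Depreciable base = $445,702 − $66,100 = $379,602.
Rate = $379,602 / 21,089 cycles = $18 per cycle.
Year 1: 4,966 × $18 = $89,388. Book value $356,314.
Year 2: 5,980 × $18 = $107,640. Book value $248,674.
Year 3: 3,924 × $18 = $70,632. Book value $178,042.
Year 4: 3,171 × $18 = $57,078. Book value $120,964.

$57,078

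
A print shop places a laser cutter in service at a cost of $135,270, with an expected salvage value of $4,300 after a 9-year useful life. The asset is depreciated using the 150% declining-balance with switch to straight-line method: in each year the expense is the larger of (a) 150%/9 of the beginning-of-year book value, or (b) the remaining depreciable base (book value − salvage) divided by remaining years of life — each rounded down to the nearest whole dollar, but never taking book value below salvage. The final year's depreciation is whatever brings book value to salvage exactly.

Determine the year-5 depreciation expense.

$12,187

Depreciable base = $135,270 − $4,300 = $130,970.
Year 1: DB = ⌊$135,270 × 150%/9⌋ = $22,545; SL = ⌊$130,970/9⌋ = $14,552 → take DB $22,545. Book value $112,725.
Year 2: DB = ⌊$112,725 × 150%/9⌋ = $18,787; SL = ⌊$108,425/8⌋ = $13,553 → take DB $18,787. Book value $93,938.
Year 3: DB = ⌊$93,938 × 150%/9⌋ = $15,656; SL = ⌊$89,638/7⌋ = $12,805 → take DB $15,656. Book value $78,282.
Year 4: DB = ⌊$78,282 × 150%/9⌋ = $13,047; SL = ⌊$73,982/6⌋ = $12,330 → take DB $13,047. Book value $65,235.
Year 5: DB = ⌊$65,235 × 150%/9⌋ = $10,872; SL = ⌊$60,935/5⌋ = $12,187 → take SL $12,187. Book value $53,048.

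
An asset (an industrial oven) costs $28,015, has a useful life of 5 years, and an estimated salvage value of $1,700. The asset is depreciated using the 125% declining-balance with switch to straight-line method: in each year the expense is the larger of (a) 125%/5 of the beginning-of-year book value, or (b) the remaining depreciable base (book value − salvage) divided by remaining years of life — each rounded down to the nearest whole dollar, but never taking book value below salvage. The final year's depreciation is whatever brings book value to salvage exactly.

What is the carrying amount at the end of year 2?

$15,759

Depreciable base = $28,015 − $1,700 = $26,315.
Year 1: DB = ⌊$28,015 × 125%/5⌋ = $7,003; SL = ⌊$26,315/5⌋ = $5,263 → take DB $7,003. Book value $21,012.
Year 2: DB = ⌊$21,012 × 125%/5⌋ = $5,253; SL = ⌊$19,312/4⌋ = $4,828 → take DB $5,253. Book value $15,759.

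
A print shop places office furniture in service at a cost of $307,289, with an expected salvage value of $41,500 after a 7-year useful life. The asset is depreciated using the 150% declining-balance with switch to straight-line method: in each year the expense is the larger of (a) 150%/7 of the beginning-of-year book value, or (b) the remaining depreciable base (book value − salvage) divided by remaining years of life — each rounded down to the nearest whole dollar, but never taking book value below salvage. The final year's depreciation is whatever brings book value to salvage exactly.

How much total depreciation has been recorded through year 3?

$158,235

Depreciable base = $307,289 − $41,500 = $265,789.
Year 1: DB = ⌊$307,289 × 150%/7⌋ = $65,847; SL = ⌊$265,789/7⌋ = $37,969 → take DB $65,847. Book value $241,442.
Year 2: DB = ⌊$241,442 × 150%/7⌋ = $51,737; SL = ⌊$199,942/6⌋ = $33,323 → take DB $51,737. Book value $189,705.
Year 3: DB = ⌊$189,705 × 150%/7⌋ = $40,651; SL = ⌊$148,205/5⌋ = $29,641 → take DB $40,651. Book value $149,054.
Accumulated through year 3 = $307,289 − $149,054 = $158,235.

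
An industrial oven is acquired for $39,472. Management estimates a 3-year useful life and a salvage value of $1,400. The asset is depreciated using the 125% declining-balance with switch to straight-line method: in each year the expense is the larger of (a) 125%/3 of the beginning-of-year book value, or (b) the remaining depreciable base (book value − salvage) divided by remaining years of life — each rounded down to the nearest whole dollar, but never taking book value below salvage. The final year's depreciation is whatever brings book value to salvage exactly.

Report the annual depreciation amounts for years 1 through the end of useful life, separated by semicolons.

$16,446; $10,813; $10,813

Depreciable base = $39,472 − $1,400 = $38,072.
Year 1: DB = ⌊$39,472 × 125%/3⌋ = $16,446; SL = ⌊$38,072/3⌋ = $12,690 → take DB $16,446. Book value $23,026.
Year 2: DB = ⌊$23,026 × 125%/3⌋ = $9,594; SL = ⌊$21,626/2⌋ = $10,813 → take SL $10,813. Book value $12,213.
Year 3 (final): $12,213 − $1,400 = $10,813. Book value $1,400.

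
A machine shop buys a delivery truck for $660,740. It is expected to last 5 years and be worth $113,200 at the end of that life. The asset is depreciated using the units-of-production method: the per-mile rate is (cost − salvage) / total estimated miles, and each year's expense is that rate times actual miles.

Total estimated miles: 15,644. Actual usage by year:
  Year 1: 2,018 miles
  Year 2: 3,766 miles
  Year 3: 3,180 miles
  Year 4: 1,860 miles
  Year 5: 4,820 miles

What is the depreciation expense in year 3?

$111,300

Depreciable base = $660,740 − $113,200 = $547,540.
Rate = $547,540 / 15,644 miles = $35 per mile.
Year 1: 2,018 × $35 = $70,630. Book value $590,110.
Year 2: 3,766 × $35 = $131,810. Book value $458,300.
Year 3: 3,180 × $35 = $111,300. Book value $347,000.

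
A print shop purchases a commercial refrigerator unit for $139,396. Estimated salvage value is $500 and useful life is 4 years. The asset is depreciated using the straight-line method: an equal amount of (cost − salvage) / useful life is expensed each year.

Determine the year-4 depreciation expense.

Depreciable base = $139,396 − $500 = $138,896.
Annual expense = $138,896 / 4 = $34,724.

$34,724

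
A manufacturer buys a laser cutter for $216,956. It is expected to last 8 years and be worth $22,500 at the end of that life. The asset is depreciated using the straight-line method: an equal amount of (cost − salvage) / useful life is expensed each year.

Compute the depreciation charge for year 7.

Depreciable base = $216,956 − $22,500 = $194,456.
Annual expense = $194,456 / 8 = $24,307.

$24,307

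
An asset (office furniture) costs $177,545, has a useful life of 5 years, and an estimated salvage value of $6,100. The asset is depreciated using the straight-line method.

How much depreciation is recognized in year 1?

Depreciable base = $177,545 − $6,100 = $171,445.
Annual expense = $171,445 / 5 = $34,289.

$34,289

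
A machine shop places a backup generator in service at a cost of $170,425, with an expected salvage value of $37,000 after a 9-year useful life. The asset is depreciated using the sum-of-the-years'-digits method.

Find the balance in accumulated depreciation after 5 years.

$103,775

Depreciable base = $170,425 − $37,000 = $133,425.
Sum of the years' digits = 9+8+7+6+5+4+3+2+1 = 45.
Year 1: $133,425 × 9/45 = $26,685. Book value $143,740.
Year 2: $133,425 × 8/45 = $23,720. Book value $120,020.
Year 3: $133,425 × 7/45 = $20,755. Book value $99,265.
Year 4: $133,425 × 6/45 = $17,790. Book value $81,475.
Year 5: $133,425 × 5/45 = $14,825. Book value $66,650.
Accumulated through year 5 = $170,425 − $66,650 = $103,775.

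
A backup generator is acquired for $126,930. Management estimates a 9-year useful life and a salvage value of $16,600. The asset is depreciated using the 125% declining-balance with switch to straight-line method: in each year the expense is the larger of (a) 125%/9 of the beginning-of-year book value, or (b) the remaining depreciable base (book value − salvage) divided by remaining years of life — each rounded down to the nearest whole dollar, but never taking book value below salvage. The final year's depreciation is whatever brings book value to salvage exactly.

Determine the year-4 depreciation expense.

Depreciable base = $126,930 − $16,600 = $110,330.
Year 1: DB = ⌊$126,930 × 125%/9⌋ = $17,629; SL = ⌊$110,330/9⌋ = $12,258 → take DB $17,629. Book value $109,301.
Year 2: DB = ⌊$109,301 × 125%/9⌋ = $15,180; SL = ⌊$92,701/8⌋ = $11,587 → take DB $15,180. Book value $94,121.
Year 3: DB = ⌊$94,121 × 125%/9⌋ = $13,072; SL = ⌊$77,521/7⌋ = $11,074 → take DB $13,072. Book value $81,049.
Year 4: DB = ⌊$81,049 × 125%/9⌋ = $11,256; SL = ⌊$64,449/6⌋ = $10,741 → take DB $11,256. Book value $69,793.

$11,256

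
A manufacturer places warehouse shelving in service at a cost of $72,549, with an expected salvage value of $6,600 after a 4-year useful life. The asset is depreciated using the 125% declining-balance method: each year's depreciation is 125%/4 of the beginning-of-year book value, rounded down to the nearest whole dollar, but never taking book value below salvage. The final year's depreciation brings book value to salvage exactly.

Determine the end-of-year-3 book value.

Depreciable base = $72,549 − $6,600 = $65,949.
Year 1: ⌊$72,549 × 125%/4⌋ = $22,671. Book value $49,878.
Year 2: ⌊$49,878 × 125%/4⌋ = $15,586. Book value $34,292.
Year 3: ⌊$34,292 × 125%/4⌋ = $10,716. Book value $23,576.

$23,576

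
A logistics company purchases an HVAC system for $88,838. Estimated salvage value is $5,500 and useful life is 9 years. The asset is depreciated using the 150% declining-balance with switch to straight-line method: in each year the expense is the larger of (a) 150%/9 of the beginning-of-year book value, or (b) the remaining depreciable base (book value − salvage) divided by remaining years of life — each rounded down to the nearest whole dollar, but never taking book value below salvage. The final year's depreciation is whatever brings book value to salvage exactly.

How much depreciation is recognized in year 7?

Depreciable base = $88,838 − $5,500 = $83,338.
Year 1: DB = ⌊$88,838 × 150%/9⌋ = $14,806; SL = ⌊$83,338/9⌋ = $9,259 → take DB $14,806. Book value $74,032.
Year 2: DB = ⌊$74,032 × 150%/9⌋ = $12,338; SL = ⌊$68,532/8⌋ = $8,566 → take DB $12,338. Book value $61,694.
Year 3: DB = ⌊$61,694 × 150%/9⌋ = $10,282; SL = ⌊$56,194/7⌋ = $8,027 → take DB $10,282. Book value $51,412.
Year 4: DB = ⌊$51,412 × 150%/9⌋ = $8,568; SL = ⌊$45,912/6⌋ = $7,652 → take DB $8,568. Book value $42,844.
Year 5: DB = ⌊$42,844 × 150%/9⌋ = $7,140; SL = ⌊$37,344/5⌋ = $7,468 → take SL $7,468. Book value $35,376.
Year 6: DB = ⌊$35,376 × 150%/9⌋ = $5,896; SL = ⌊$29,876/4⌋ = $7,469 → take SL $7,469. Book value $27,907.
Year 7: DB = ⌊$27,907 × 150%/9⌋ = $4,651; SL = ⌊$22,407/3⌋ = $7,469 → take SL $7,469. Book value $20,438.

$7,469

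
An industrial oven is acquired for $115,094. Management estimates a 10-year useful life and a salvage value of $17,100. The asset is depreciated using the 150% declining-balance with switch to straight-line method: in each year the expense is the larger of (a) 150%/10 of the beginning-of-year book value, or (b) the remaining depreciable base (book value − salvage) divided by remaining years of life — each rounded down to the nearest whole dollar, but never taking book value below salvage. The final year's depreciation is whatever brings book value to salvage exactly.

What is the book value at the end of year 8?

Depreciable base = $115,094 − $17,100 = $97,994.
Year 1: DB = ⌊$115,094 × 150%/10⌋ = $17,264; SL = ⌊$97,994/10⌋ = $9,799 → take DB $17,264. Book value $97,830.
Year 2: DB = ⌊$97,830 × 150%/10⌋ = $14,674; SL = ⌊$80,730/9⌋ = $8,970 → take DB $14,674. Book value $83,156.
Year 3: DB = ⌊$83,156 × 150%/10⌋ = $12,473; SL = ⌊$66,056/8⌋ = $8,257 → take DB $12,473. Book value $70,683.
Year 4: DB = ⌊$70,683 × 150%/10⌋ = $10,602; SL = ⌊$53,583/7⌋ = $7,654 → take DB $10,602. Book value $60,081.
Year 5: DB = ⌊$60,081 × 150%/10⌋ = $9,012; SL = ⌊$42,981/6⌋ = $7,163 → take DB $9,012. Book value $51,069.
Year 6: DB = ⌊$51,069 × 150%/10⌋ = $7,660; SL = ⌊$33,969/5⌋ = $6,793 → take DB $7,660. Book value $43,409.
Year 7: DB = ⌊$43,409 × 150%/10⌋ = $6,511; SL = ⌊$26,309/4⌋ = $6,577 → take SL $6,577. Book value $36,832.
Year 8: DB = ⌊$36,832 × 150%/10⌋ = $5,524; SL = ⌊$19,732/3⌋ = $6,577 → take SL $6,577. Book value $30,255.

$30,255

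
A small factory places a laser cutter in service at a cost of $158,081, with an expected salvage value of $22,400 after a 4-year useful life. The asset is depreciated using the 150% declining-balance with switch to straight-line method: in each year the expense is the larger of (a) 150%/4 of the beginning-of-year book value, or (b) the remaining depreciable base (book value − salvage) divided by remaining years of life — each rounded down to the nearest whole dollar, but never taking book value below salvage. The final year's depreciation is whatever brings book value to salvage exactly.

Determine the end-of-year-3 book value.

$38,595

Depreciable base = $158,081 − $22,400 = $135,681.
Year 1: DB = ⌊$158,081 × 150%/4⌋ = $59,280; SL = ⌊$135,681/4⌋ = $33,920 → take DB $59,280. Book value $98,801.
Year 2: DB = ⌊$98,801 × 150%/4⌋ = $37,050; SL = ⌊$76,401/3⌋ = $25,467 → take DB $37,050. Book value $61,751.
Year 3: DB = ⌊$61,751 × 150%/4⌋ = $23,156; SL = ⌊$39,351/2⌋ = $19,675 → take DB $23,156. Book value $38,595.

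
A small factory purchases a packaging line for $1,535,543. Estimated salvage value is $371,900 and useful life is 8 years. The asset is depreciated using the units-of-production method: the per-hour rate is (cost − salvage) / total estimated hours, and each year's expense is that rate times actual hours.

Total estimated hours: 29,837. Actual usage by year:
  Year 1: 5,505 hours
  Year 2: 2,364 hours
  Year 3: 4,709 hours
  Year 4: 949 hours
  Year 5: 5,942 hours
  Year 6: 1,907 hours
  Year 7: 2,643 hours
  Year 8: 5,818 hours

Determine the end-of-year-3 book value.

Depreciable base = $1,535,543 − $371,900 = $1,163,643.
Rate = $1,163,643 / 29,837 hours = $39 per hour.
Year 1: 5,505 × $39 = $214,695. Book value $1,320,848.
Year 2: 2,364 × $39 = $92,196. Book value $1,228,652.
Year 3: 4,709 × $39 = $183,651. Book value $1,045,001.

$1,045,001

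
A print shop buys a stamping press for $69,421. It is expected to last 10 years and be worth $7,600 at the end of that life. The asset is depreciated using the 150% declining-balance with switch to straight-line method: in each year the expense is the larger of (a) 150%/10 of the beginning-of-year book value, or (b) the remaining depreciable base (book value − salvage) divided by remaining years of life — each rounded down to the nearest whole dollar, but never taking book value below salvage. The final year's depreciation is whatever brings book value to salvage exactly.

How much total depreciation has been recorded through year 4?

$33,182

Depreciable base = $69,421 − $7,600 = $61,821.
Year 1: DB = ⌊$69,421 × 150%/10⌋ = $10,413; SL = ⌊$61,821/10⌋ = $6,182 → take DB $10,413. Book value $59,008.
Year 2: DB = ⌊$59,008 × 150%/10⌋ = $8,851; SL = ⌊$51,408/9⌋ = $5,712 → take DB $8,851. Book value $50,157.
Year 3: DB = ⌊$50,157 × 150%/10⌋ = $7,523; SL = ⌊$42,557/8⌋ = $5,319 → take DB $7,523. Book value $42,634.
Year 4: DB = ⌊$42,634 × 150%/10⌋ = $6,395; SL = ⌊$35,034/7⌋ = $5,004 → take DB $6,395. Book value $36,239.
Accumulated through year 4 = $69,421 − $36,239 = $33,182.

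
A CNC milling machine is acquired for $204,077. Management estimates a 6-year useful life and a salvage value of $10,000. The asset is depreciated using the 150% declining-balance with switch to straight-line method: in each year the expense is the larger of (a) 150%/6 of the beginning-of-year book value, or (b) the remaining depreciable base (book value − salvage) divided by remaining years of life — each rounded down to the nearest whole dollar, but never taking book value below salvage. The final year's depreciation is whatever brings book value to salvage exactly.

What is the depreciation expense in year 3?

$28,698

Depreciable base = $204,077 − $10,000 = $194,077.
Year 1: DB = ⌊$204,077 × 150%/6⌋ = $51,019; SL = ⌊$194,077/6⌋ = $32,346 → take DB $51,019. Book value $153,058.
Year 2: DB = ⌊$153,058 × 150%/6⌋ = $38,264; SL = ⌊$143,058/5⌋ = $28,611 → take DB $38,264. Book value $114,794.
Year 3: DB = ⌊$114,794 × 150%/6⌋ = $28,698; SL = ⌊$104,794/4⌋ = $26,198 → take DB $28,698. Book value $86,096.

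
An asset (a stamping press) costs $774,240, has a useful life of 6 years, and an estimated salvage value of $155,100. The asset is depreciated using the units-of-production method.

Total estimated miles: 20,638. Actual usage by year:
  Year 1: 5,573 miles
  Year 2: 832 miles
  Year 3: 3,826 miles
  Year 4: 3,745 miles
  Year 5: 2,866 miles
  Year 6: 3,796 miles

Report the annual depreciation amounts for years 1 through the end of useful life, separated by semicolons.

Depreciable base = $774,240 − $155,100 = $619,140.
Rate = $619,140 / 20,638 miles = $30 per mile.
Year 1: 5,573 × $30 = $167,190. Book value $607,050.
Year 2: 832 × $30 = $24,960. Book value $582,090.
Year 3: 3,826 × $30 = $114,780. Book value $467,310.
Year 4: 3,745 × $30 = $112,350. Book value $354,960.
Year 5: 2,866 × $30 = $85,980. Book value $268,980.
Year 6: 3,796 × $30 = $113,880. Book value $155,100.

$167,190; $24,960; $114,780; $112,350; $85,980; $113,880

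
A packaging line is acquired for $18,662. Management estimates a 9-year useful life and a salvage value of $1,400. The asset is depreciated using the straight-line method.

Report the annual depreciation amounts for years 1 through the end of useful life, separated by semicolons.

$1,918; $1,918; $1,918; $1,918; $1,918; $1,918; $1,918; $1,918; $1,918

Depreciable base = $18,662 − $1,400 = $17,262.
Annual expense = $17,262 / 9 = $1,918.
End of year 1: book value $16,744.
End of year 2: book value $14,826.
End of year 3: book value $12,908.
End of year 4: book value $10,990.
End of year 5: book value $9,072.
End of year 6: book value $7,154.
End of year 7: book value $5,236.
End of year 8: book value $3,318.
End of year 9: book value $1,400.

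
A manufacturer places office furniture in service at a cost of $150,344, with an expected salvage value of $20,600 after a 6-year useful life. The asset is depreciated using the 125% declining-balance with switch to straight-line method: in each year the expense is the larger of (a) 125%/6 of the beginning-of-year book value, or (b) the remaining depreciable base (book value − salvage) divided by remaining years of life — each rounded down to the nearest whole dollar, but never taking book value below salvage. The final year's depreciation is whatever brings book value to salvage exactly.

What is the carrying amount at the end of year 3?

$74,597

Depreciable base = $150,344 − $20,600 = $129,744.
Year 1: DB = ⌊$150,344 × 125%/6⌋ = $31,321; SL = ⌊$129,744/6⌋ = $21,624 → take DB $31,321. Book value $119,023.
Year 2: DB = ⌊$119,023 × 125%/6⌋ = $24,796; SL = ⌊$98,423/5⌋ = $19,684 → take DB $24,796. Book value $94,227.
Year 3: DB = ⌊$94,227 × 125%/6⌋ = $19,630; SL = ⌊$73,627/4⌋ = $18,406 → take DB $19,630. Book value $74,597.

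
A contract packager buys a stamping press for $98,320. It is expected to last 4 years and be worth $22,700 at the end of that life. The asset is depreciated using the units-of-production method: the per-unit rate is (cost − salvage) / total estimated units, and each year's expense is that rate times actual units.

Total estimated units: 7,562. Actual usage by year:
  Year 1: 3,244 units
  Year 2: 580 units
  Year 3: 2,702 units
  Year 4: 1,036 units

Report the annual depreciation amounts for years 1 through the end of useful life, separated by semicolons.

$32,440; $5,800; $27,020; $10,360

Depreciable base = $98,320 − $22,700 = $75,620.
Rate = $75,620 / 7,562 units = $10 per unit.
Year 1: 3,244 × $10 = $32,440. Book value $65,880.
Year 2: 580 × $10 = $5,800. Book value $60,080.
Year 3: 2,702 × $10 = $27,020. Book value $33,060.
Year 4: 1,036 × $10 = $10,360. Book value $22,700.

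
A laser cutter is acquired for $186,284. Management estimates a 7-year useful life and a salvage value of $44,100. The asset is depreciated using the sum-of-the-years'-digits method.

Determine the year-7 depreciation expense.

Depreciable base = $186,284 − $44,100 = $142,184.
Sum of the years' digits = 7+6+5+4+3+2+1 = 28.
Year 1: $142,184 × 7/28 = $35,546. Book value $150,738.
Year 2: $142,184 × 6/28 = $30,468. Book value $120,270.
Year 3: $142,184 × 5/28 = $25,390. Book value $94,880.
Year 4: $142,184 × 4/28 = $20,312. Book value $74,568.
Year 5: $142,184 × 3/28 = $15,234. Book value $59,334.
Year 6: $142,184 × 2/28 = $10,156. Book value $49,178.
Year 7: $142,184 × 1/28 = $5,078. Book value $44,100.

$5,078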